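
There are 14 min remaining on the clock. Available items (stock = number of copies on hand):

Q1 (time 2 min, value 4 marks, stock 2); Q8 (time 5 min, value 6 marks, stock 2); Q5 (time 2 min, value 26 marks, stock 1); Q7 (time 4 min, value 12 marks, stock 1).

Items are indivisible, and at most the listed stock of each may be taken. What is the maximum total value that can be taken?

Top feasible selections:
- 1×Q1 + 1×Q8 + 1×Q5 + 1×Q7: time 13, value 48
- 2×Q1 + 1×Q5 + 1×Q7: time 10, value 46
- 1×Q8 + 1×Q5 + 1×Q7: time 11, value 44
- 1×Q1 + 1×Q5 + 1×Q7: time 8, value 42
Best: 48 marks.

48 marks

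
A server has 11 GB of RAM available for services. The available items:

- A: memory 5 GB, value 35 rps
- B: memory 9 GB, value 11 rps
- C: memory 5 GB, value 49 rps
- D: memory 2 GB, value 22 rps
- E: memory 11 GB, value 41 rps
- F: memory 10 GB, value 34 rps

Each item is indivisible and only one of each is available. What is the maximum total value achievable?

This is a 0/1 knapsack; check combinations near the capacity.
- A+C: memory 5+5=10, value 35+49=84
- C+D: memory 5+2=7, value 49+22=71
- A+D: memory 5+2=7, value 35+22=57
- C: memory 5, value 49
- E: memory 11, value 41
Best: 84 rps.

84 rps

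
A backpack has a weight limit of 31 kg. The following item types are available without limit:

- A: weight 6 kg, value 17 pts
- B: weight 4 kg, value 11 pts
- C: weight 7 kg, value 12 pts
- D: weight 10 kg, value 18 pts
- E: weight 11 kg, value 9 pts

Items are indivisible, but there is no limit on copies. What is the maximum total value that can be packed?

Best value-per-unit is A at 17/6, and filling with it alone uses weight 5×6=30. No mix of the others beats 5×17 = 85.

85 pts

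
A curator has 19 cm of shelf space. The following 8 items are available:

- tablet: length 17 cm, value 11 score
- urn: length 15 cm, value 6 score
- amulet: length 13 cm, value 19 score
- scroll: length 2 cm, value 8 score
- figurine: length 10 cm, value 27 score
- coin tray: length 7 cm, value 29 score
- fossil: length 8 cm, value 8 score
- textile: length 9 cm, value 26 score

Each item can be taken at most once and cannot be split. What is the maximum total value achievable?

Check high-value combinations within 19 cm:
- scroll+figurine+coin tray: length 2+10+7=19, value 8+27+29=64
- scroll+coin tray+textile: length 2+7+9=18, value 8+29+26=63
- figurine+coin tray: length 10+7=17, value 27+29=56
Best: 64 score.

64 score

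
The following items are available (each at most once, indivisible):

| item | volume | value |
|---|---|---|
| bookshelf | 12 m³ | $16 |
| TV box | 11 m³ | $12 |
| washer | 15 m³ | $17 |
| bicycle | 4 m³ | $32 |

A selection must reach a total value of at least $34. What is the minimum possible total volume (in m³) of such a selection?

15

Subsets with value ≥ 34, sorted by total volume:
- TV box+bicycle: volume 15, value 44
- bookshelf+bicycle: volume 16, value 48
- washer+bicycle: volume 19, value 49
- bookshelf+TV box+bicycle: volume 27, value 60
Minimum volume: 15 m³.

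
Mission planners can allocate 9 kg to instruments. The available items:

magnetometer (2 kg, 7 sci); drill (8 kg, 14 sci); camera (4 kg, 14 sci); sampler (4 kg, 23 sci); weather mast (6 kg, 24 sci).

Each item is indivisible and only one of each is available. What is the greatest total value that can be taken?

Check high-value combinations within 9 kg:
- camera+sampler: mass 4+4=8, value 14+23=37
- magnetometer+weather mast: mass 2+6=8, value 7+24=31
- magnetometer+sampler: mass 2+4=6, value 7+23=30
- weather mast: mass 6, value 24
Best: 37 sci.

37 sci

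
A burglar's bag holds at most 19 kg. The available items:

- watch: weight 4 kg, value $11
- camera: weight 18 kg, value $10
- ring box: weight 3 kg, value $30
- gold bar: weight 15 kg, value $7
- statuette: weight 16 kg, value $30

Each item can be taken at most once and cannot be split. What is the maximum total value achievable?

$60

Check high-value combinations within 19 kg:
- ring box+statuette: weight 3+16=19, value 30+30=60
- watch+ring box: weight 4+3=7, value 11+30=41
- ring box+gold bar: weight 3+15=18, value 30+7=37
Best: $60.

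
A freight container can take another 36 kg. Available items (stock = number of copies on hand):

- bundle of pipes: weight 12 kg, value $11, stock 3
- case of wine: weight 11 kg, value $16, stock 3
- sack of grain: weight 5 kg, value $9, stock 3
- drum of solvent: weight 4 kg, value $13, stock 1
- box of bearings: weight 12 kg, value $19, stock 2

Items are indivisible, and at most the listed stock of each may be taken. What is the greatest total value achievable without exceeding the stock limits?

$63

Top feasible selections:
- 2×case of wine + 2×sack of grain + 1×drum of solvent: weight 36, value 63
- 1×sack of grain + 1×drum of solvent + 2×box of bearings: weight 33, value 60
Best: $63.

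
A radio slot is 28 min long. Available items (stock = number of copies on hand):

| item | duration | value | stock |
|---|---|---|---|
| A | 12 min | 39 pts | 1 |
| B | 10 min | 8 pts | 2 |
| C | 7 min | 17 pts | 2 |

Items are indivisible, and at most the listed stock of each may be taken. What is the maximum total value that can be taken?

73 pts

Top feasible selections:
- 1×A + 2×C: duration 26, value 73
- 1×A + 1×C: duration 19, value 56
- 1×A + 1×B: duration 22, value 47
Best: 73 pts.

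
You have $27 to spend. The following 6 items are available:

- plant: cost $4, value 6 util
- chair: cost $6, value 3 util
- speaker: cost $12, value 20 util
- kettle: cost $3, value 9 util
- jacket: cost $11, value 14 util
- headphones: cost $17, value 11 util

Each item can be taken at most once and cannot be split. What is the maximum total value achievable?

43 util

Check high-value combinations within $27:
- speaker+kettle+jacket: cost 12+3+11=26, value 20+9+14=43
- plant+speaker+jacket: cost 4+12+11=27, value 6+20+14=40
- plant+chair+speaker+kettle: cost 4+6+12+3=25, value 6+3+20+9=38
Best: 43 util.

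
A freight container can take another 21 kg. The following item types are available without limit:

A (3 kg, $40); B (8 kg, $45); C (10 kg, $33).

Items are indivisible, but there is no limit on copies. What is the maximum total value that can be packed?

Best value-per-unit is A at 40/3, and filling with it alone uses weight 7×3=21. No mix of the others beats 7×40 = 280.

$280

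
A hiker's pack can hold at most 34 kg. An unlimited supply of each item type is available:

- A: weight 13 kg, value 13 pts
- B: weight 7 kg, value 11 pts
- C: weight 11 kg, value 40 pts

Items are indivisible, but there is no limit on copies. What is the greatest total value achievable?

120 pts

Best value-per-unit is C at 40/11, and filling with it alone uses weight 3×11=33. No mix of the others beats 3×40 = 120.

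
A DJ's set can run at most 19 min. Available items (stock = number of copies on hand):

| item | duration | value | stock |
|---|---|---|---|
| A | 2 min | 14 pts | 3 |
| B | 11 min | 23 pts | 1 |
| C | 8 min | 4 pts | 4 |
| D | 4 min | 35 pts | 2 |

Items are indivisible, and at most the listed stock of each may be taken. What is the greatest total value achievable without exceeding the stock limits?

Top feasible selections:
- 3×A + 2×D: duration 14, value 112
- 2×A + 2×D: duration 12, value 98
- 1×B + 2×D: duration 19, value 93
- 1×A + 1×C + 2×D: duration 18, value 88
Best: 112 pts.

112 pts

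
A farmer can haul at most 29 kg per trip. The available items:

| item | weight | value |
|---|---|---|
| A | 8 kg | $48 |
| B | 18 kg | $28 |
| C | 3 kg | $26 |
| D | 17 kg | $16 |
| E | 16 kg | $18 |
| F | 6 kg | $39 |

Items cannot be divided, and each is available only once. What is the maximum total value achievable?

$113

Check high-value combinations within 29 kg:
- A+C+F: weight 8+3+6=17, value 48+26+39=113
- A+B+C: weight 8+18+3=29, value 48+28+26=102
- B+C+F: weight 18+3+6=27, value 28+26+39=93
- A+C+E: weight 8+3+16=27, value 48+26+18=92
- A+C+D: weight 8+3+17=28, value 48+26+16=90
Best: $113.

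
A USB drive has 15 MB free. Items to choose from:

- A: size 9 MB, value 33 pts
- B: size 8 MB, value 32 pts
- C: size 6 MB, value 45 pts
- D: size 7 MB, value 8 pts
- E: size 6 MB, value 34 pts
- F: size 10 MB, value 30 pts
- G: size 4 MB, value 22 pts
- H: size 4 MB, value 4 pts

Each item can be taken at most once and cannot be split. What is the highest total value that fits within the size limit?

79 pts

Check high-value combinations within 15 MB:
- C+E: size 6+6=12, value 45+34=79
- A+C: size 9+6=15, value 33+45=78
- B+C: size 8+6=14, value 32+45=77
- C+G+H: size 6+4+4=14, value 45+22+4=71
- C+G: size 6+4=10, value 45+22=67
Best: 79 pts.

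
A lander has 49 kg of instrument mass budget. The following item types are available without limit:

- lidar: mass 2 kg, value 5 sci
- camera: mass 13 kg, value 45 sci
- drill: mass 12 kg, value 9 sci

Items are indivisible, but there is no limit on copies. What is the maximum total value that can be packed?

160 sci

Best value-per-unit is camera at 45/13; filling with it alone gives 3×45 = 135.
Optimal mix: 5×lidar + 3×camera → mass 49, value 160.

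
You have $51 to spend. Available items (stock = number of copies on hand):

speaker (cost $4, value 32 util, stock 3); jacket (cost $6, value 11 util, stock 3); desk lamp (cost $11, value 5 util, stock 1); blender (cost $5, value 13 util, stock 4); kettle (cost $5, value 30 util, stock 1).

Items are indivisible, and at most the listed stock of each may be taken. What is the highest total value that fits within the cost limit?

Top feasible selections:
- 3×speaker + 2×jacket + 4×blender + 1×kettle: cost 49, value 200
- 3×speaker + 3×jacket + 3×blender + 1×kettle: cost 50, value 198
- 3×speaker + 1×jacket + 4×blender + 1×kettle: cost 43, value 189
Best: 200 util.

200 util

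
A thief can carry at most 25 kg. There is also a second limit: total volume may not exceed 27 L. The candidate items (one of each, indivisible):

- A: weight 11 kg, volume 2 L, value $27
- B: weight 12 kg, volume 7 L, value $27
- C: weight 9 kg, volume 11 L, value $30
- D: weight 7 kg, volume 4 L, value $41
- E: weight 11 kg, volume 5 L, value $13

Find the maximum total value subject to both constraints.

$71

Feasible sets respecting both limits:
- C+D: weight 16, volume 15, value 71
- A+D: weight 18, volume 6, value 68
- B+D: weight 19, volume 11, value 68
Best: $71.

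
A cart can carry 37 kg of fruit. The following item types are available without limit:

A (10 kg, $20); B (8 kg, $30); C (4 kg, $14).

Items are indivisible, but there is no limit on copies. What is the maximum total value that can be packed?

$134

Best value-per-unit is B at 30/8; filling with it alone gives 4×30 = 120.
Optimal mix: 4×B + 1×C → weight 36, value 134.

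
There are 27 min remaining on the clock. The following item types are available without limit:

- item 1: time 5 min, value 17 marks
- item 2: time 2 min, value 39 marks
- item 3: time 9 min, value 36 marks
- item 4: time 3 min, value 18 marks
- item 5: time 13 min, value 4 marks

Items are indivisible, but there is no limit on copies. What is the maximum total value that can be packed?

507 marks

Best value-per-unit is item 2 at 39/2, and filling with it alone uses time 13×2=26. No mix of the others beats 13×39 = 507.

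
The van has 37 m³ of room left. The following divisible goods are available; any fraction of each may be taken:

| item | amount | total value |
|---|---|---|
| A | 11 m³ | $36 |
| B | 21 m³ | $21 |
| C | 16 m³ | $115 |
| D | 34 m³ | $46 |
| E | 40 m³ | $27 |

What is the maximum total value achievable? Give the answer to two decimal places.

164.53

Take in order of value per unit:
- C (115/16 per unit): all 16 → value 115, running total 115.00
- A (36/11 per unit): all 11 → value 36, running total 151.00
- D (46/34 per unit): 10 of 34 → value 10×46/34 = 13.5294, running total 164.53
Total 164.53.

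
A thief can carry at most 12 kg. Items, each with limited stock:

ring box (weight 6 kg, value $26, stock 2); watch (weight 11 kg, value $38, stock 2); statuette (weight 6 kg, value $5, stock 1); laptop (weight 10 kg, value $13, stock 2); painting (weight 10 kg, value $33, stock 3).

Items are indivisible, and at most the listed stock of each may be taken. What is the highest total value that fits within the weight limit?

Best selections within weight 12 and stock limits:
- 2×ring box: weight 12, value 52
- 1×watch: weight 11, value 38
- 1×painting: weight 10, value 33
Best: $52.

$52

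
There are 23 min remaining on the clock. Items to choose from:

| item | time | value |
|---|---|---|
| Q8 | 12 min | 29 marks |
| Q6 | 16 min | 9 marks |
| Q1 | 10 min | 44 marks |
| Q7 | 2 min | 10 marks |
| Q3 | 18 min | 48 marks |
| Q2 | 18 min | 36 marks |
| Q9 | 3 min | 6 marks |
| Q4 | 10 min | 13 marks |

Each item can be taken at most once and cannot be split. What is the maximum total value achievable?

73 marks

Check high-value combinations within 23 min:
- Q8+Q1: time 12+10=22, value 29+44=73
- Q1+Q7+Q4: time 10+2+10=22, value 44+10+13=67
- Q7+Q3+Q9: time 2+18+3=23, value 10+48+6=64
Best: 73 marks.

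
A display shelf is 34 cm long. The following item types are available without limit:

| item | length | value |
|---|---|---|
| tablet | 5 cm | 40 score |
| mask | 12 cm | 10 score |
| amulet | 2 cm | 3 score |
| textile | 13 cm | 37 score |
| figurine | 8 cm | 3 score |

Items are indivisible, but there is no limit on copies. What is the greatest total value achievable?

Best value-per-unit is tablet at 40/5; filling with it alone gives 6×40 = 240.
Optimal mix: 6×tablet + 2×amulet → length 34, value 246.

246 score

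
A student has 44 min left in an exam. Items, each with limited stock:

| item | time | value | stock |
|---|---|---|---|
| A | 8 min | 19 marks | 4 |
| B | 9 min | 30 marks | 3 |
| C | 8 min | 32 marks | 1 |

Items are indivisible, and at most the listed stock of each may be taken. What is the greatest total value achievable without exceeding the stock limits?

141 marks

Top feasible selections:
- 1×A + 3×B + 1×C: time 43, value 141
- 2×A + 2×B + 1×C: time 42, value 130
- 2×A + 3×B: time 43, value 128
- 3×B + 1×C: time 35, value 122
Best: 141 marks.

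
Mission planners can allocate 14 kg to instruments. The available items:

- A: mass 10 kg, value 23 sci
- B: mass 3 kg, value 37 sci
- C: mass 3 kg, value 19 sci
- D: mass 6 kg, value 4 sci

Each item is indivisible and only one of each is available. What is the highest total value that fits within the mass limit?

60 sci

Check high-value combinations within 14 kg:
- B+C+D: mass 3+3+6=12, value 37+19+4=60
- A+B: mass 10+3=13, value 23+37=60
- B+C: mass 3+3=6, value 37+19=56
- A+C: mass 10+3=13, value 23+19=42
- B+D: mass 3+6=9, value 37+4=41
Best: 60 sci.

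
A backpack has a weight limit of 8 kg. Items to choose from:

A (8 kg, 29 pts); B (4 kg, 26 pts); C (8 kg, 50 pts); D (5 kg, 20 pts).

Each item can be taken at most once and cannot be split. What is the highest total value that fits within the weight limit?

50 pts

This is a 0/1 knapsack; check combinations near the capacity.
- C: weight 8, value 50
- A: weight 8, value 29
- B: weight 4, value 26
- D: weight 5, value 20
Best: 50 pts.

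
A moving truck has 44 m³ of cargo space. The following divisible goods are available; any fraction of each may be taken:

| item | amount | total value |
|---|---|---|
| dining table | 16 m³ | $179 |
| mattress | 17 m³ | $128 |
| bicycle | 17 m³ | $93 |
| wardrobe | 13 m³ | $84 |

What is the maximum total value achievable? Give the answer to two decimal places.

378.08

Take in order of value per unit:
- dining table (179/16 per unit): all 16 → value 179, running total 179.00
- mattress (128/17 per unit): all 17 → value 128, running total 307.00
- wardrobe (84/13 per unit): 11 of 13 → value 11×84/13 = 71.0769, running total 378.08
Total 378.08.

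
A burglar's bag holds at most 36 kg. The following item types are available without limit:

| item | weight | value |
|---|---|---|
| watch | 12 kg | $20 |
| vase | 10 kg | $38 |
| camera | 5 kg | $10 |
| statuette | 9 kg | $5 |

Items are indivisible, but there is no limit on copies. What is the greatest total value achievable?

Best value-per-unit is vase at 38/10; filling with it alone gives 3×38 = 114.
Optimal mix: 3×vase + 1×camera → weight 35, value 124.

$124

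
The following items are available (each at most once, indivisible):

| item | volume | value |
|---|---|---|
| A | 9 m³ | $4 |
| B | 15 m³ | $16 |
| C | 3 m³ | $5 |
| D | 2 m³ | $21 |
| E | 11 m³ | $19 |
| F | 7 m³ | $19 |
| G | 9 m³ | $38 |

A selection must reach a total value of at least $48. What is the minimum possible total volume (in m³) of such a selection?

11

Subsets with value ≥ 48, sorted by total volume:
- D+G: volume 11, value 59
- C+D+G: volume 14, value 64
Minimum volume: 11 m³.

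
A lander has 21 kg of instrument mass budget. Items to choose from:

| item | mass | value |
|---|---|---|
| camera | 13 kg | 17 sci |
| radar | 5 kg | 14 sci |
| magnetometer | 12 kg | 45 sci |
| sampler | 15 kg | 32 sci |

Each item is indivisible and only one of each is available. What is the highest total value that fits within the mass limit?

Check high-value combinations within 21 kg:
- radar+magnetometer: mass 5+12=17, value 14+45=59
- radar+sampler: mass 5+15=20, value 14+32=46
- magnetometer: mass 12, value 45
Best: 59 sci.

59 sci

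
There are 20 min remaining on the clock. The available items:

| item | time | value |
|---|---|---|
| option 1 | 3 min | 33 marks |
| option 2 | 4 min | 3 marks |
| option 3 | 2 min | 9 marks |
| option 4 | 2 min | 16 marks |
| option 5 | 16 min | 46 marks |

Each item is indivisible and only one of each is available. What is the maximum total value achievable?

Check high-value combinations within 20 min:
- option 1+option 5: time 3+16=19, value 33+46=79
- option 3+option 4+option 5: time 2+2+16=20, value 9+16+46=71
- option 4+option 5: time 2+16=18, value 16+46=62
- option 1+option 2+option 3+option 4: time 3+4+2+2=11, value 33+3+9+16=61
Best: 79 marks.

79 marks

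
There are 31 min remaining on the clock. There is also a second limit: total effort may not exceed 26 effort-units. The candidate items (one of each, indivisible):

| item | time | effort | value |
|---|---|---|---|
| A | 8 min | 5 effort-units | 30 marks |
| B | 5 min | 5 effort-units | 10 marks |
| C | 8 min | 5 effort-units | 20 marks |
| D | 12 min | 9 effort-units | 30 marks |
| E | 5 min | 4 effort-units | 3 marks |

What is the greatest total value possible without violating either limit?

80 marks

Feasible sets respecting both limits:
- A+C+D: time 28, effort 19, value 80
- A+B+D+E: time 30, effort 23, value 73
- A+B+D: time 25, effort 19, value 70
Best: 80 marks.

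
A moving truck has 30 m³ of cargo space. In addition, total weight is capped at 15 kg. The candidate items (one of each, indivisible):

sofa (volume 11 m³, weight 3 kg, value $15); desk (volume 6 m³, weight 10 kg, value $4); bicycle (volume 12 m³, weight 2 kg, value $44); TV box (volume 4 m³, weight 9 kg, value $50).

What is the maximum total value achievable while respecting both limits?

Feasible sets respecting both limits:
- sofa+bicycle+TV box: volume 27, weight 14, value 109
- bicycle+TV box: volume 16, weight 11, value 94
- sofa+TV box: volume 15, weight 12, value 65
Best: $109.

$109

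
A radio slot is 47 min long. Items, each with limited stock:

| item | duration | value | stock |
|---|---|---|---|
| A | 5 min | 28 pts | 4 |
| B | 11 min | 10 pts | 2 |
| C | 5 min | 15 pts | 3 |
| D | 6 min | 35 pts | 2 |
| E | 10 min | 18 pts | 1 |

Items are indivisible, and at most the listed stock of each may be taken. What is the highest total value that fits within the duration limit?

227 pts

Top feasible selections:
- 4×A + 3×C + 2×D: duration 47, value 227
- 4×A + 1×C + 2×D + 1×E: duration 47, value 215
Best: 227 pts.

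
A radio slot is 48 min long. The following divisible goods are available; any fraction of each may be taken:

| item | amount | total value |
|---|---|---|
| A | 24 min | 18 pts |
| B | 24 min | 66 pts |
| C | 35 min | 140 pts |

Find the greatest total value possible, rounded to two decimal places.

Take in order of value per unit:
- C (140/35 per unit): all 35 → value 140, running total 140.00
- B (66/24 per unit): 13 of 24 → value 13×66/24 = 35.7500, running total 175.75
Total 175.75.

175.75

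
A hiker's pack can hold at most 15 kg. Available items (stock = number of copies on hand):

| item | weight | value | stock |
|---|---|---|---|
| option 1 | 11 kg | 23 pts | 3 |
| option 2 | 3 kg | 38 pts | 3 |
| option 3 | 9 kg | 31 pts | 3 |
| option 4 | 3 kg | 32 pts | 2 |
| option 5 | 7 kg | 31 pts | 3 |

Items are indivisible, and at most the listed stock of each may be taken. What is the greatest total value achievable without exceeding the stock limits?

Top feasible selections:
- 3×option 2 + 2×option 4: weight 15, value 178
- 3×option 2 + 1×option 4: weight 12, value 146
Best: 178 pts.

178 pts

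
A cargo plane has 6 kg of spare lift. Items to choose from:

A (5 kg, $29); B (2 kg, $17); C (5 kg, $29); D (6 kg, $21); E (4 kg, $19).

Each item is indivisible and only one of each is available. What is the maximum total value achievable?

Check high-value combinations within 6 kg:
- B+E: weight 2+4=6, value 17+19=36
- A: weight 5, value 29
- C: weight 5, value 29
- D: weight 6, value 21
Best: $36.

$36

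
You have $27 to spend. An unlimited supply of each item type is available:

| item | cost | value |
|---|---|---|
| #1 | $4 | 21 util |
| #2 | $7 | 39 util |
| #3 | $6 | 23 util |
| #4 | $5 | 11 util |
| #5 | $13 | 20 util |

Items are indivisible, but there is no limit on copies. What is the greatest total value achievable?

144 util

Best value-per-unit is #2 at 39/7; filling with it alone gives 3×39 = 117.
Optimal mix: 5×#1 + 1×#2 → cost 27, value 144.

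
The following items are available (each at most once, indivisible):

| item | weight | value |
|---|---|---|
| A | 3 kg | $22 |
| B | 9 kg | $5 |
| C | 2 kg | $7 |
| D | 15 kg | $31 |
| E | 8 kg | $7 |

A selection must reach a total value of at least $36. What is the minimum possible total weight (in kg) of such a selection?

13

Subsets with value ≥ 36, sorted by total weight:
- A+C+E: weight 13, value 36
- C+D: weight 17, value 38
- A+D: weight 18, value 53
Minimum weight: 13 kg.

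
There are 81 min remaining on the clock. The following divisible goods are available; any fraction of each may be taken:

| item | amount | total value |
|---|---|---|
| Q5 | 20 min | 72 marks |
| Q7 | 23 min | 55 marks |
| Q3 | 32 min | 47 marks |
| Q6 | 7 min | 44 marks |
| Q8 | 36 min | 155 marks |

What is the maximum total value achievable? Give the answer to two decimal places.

314.04

Take in order of value per unit:
- Q6 (44/7 per unit): all 7 → value 44, running total 44.00
- Q8 (155/36 per unit): all 36 → value 155, running total 199.00
- Q5 (72/20 per unit): all 20 → value 72, running total 271.00
- Q7 (55/23 per unit): 18 of 23 → value 18×55/23 = 43.0435, running total 314.04
Total 314.04.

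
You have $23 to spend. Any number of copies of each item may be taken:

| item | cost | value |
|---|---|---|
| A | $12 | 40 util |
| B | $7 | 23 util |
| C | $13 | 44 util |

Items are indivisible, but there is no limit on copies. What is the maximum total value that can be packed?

Best value-per-unit is C at 44/13; filling with it alone gives 1×44 = 44.
Optimal mix: 3×B → cost 21, value 69.

69 util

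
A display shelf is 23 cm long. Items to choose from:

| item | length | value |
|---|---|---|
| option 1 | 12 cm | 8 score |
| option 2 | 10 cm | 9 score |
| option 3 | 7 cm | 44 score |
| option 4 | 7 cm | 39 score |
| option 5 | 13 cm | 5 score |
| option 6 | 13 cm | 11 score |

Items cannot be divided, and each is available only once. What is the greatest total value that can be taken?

Check high-value combinations within 23 cm:
- option 3+option 4: length 7+7=14, value 44+39=83
- option 3+option 6: length 7+13=20, value 44+11=55
- option 2+option 3: length 10+7=17, value 9+44=53
Best: 83 score.

83 score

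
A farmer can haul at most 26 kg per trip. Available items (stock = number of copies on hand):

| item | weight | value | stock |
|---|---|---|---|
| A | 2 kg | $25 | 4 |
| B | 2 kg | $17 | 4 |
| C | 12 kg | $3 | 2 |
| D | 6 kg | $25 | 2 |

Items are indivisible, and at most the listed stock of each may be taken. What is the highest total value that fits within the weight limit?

$201

Best selections within weight 26 and stock limits:
- 4×A + 3×B + 2×D: weight 26, value 201
- 4×A + 4×B + 1×D: weight 22, value 193
Best: $201.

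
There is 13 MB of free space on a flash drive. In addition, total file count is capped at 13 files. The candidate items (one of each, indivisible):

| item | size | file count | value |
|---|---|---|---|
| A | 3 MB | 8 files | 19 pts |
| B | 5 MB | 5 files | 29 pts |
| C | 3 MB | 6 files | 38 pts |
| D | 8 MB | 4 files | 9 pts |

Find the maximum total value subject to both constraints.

67 pts

Feasible sets respecting both limits:
- B+C: size 8, file count 11, value 67
- A+B: size 8, file count 13, value 48
- C+D: size 11, file count 10, value 47
Best: 67 pts.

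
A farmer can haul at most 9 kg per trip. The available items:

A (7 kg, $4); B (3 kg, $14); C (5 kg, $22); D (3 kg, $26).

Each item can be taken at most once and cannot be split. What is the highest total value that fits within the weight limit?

$48

Check high-value combinations within 9 kg:
- C+D: weight 5+3=8, value 22+26=48
- B+D: weight 3+3=6, value 14+26=40
- B+C: weight 3+5=8, value 14+22=36
- D: weight 3, value 26
- C: weight 5, value 22
Best: $48.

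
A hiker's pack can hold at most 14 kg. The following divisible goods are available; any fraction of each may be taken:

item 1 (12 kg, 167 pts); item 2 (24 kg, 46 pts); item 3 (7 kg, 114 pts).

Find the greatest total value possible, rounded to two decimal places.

211.42

Take in order of value per unit:
- item 3 (114/7 per unit): all 7 → value 114, running total 114.00
- item 1 (167/12 per unit): 7 of 12 → value 7×167/12 = 97.4167, running total 211.42
Total 211.42.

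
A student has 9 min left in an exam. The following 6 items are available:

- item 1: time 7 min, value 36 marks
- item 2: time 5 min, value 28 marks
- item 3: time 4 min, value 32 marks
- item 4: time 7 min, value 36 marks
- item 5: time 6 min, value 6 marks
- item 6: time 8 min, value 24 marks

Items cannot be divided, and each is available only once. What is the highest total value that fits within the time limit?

60 marks

Check high-value combinations within 9 min:
- item 2+item 3: time 5+4=9, value 28+32=60
- item 1: time 7, value 36
- item 4: time 7, value 36
Best: 60 marks.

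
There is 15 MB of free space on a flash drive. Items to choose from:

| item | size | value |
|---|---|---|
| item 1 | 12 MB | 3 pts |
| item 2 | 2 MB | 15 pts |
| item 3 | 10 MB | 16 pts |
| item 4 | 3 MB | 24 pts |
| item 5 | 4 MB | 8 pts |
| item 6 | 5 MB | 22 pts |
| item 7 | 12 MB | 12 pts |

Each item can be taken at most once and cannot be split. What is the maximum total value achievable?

69 pts

Check high-value combinations within 15 MB:
- item 2+item 4+item 5+item 6: size 2+3+4+5=14, value 15+24+8+22=69
- item 2+item 4+item 6: size 2+3+5=10, value 15+24+22=61
- item 2+item 3+item 4: size 2+10+3=15, value 15+16+24=55
- item 4+item 5+item 6: size 3+4+5=12, value 24+8+22=54
- item 2+item 4+item 5: size 2+3+4=9, value 15+24+8=47
Best: 69 pts.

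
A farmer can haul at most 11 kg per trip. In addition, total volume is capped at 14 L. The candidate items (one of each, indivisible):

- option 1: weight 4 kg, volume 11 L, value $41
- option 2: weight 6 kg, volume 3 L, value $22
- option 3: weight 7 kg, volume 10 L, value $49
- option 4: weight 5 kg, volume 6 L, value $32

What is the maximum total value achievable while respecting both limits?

Feasible sets respecting both limits:
- option 1+option 2: weight 10, volume 14, value 63
- option 2+option 4: weight 11, volume 9, value 54
- option 3: weight 7, volume 10, value 49
- option 1: weight 4, volume 11, value 41
Best: $63.

$63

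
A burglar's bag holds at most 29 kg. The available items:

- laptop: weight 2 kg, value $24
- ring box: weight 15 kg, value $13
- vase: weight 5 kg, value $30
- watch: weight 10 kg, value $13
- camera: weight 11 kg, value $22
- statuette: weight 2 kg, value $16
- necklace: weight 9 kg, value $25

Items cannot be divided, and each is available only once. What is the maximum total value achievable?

$117

Check high-value combinations within 29 kg:
- laptop+vase+camera+statuette+necklace: weight 2+5+11+2+9=29, value 24+30+22+16+25=117
- laptop+vase+watch+statuette+necklace: weight 2+5+10+2+9=28, value 24+30+13+16+25=108
- laptop+vase+camera+necklace: weight 2+5+11+9=27, value 24+30+22+25=101
Best: $117.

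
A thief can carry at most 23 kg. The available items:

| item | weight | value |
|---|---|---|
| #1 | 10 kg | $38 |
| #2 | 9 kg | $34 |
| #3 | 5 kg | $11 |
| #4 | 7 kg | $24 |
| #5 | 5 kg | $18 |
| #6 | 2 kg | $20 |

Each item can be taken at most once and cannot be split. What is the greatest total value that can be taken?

$96

Check high-value combinations within 23 kg:
- #2+#4+#5+#6: weight 9+7+5+2=23, value 34+24+18+20=96
- #1+#2+#6: weight 10+9+2=21, value 38+34+20=92
- #2+#3+#4+#6: weight 9+5+7+2=23, value 34+11+24+20=89
- #1+#3+#5+#6: weight 10+5+5+2=22, value 38+11+18+20=87
- #2+#3+#5+#6: weight 9+5+5+2=21, value 34+11+18+20=83
Best: $96.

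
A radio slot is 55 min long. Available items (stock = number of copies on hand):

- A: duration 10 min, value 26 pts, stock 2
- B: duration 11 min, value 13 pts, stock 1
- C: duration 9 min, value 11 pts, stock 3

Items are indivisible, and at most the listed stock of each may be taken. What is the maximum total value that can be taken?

87 pts

Best selections within duration 55 and stock limits:
- 2×A + 1×B + 2×C: duration 49, value 87
- 2×A + 3×C: duration 47, value 85
Best: 87 pts.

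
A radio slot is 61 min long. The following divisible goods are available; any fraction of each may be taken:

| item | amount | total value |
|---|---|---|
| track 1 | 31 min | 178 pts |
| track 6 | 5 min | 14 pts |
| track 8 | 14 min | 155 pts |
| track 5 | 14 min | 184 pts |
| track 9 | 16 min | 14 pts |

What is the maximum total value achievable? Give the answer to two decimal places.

Take in order of value per unit:
- track 5 (184/14 per unit): all 14 → value 184, running total 184.00
- track 8 (155/14 per unit): all 14 → value 155, running total 339.00
- track 1 (178/31 per unit): all 31 → value 178, running total 517.00
- track 6 (14/5 per unit): 2 of 5 → value 2×14/5 = 5.6000, running total 522.60
Total 522.60.

522.60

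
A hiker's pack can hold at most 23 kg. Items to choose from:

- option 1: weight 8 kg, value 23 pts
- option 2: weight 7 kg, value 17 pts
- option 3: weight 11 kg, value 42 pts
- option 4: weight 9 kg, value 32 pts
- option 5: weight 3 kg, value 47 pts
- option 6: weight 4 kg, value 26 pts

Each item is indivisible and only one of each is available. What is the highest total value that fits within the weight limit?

Check high-value combinations within 23 kg:
- option 2+option 4+option 5+option 6: weight 7+9+3+4=23, value 17+32+47+26=122
- option 3+option 4+option 5: weight 11+9+3=23, value 42+32+47=121
- option 3+option 5+option 6: weight 11+3+4=18, value 42+47+26=115
- option 1+option 2+option 5+option 6: weight 8+7+3+4=22, value 23+17+47+26=113
- option 1+option 3+option 5: weight 8+11+3=22, value 23+42+47=112
Best: 122 pts.

122 pts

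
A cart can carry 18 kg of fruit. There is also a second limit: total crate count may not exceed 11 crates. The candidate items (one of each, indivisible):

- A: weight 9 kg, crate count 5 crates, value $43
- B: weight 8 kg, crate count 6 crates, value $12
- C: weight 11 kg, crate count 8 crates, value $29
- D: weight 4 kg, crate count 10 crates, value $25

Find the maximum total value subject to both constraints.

Feasible sets respecting both limits:
- A+B: weight 17, crate count 11, value 55
- A: weight 9, crate count 5, value 43
- C: weight 11, crate count 8, value 29
- D: weight 4, crate count 10, value 25
Best: $55.

$55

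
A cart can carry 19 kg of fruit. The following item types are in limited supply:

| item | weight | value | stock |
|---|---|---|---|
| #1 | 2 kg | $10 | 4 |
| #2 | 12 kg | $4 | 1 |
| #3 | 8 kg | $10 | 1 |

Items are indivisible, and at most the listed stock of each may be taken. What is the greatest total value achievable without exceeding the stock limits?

Top feasible selections:
- 4×#1 + 1×#3: weight 16, value 50
- 4×#1: weight 8, value 40
- 3×#1 + 1×#3: weight 14, value 40
Best: $50.

$50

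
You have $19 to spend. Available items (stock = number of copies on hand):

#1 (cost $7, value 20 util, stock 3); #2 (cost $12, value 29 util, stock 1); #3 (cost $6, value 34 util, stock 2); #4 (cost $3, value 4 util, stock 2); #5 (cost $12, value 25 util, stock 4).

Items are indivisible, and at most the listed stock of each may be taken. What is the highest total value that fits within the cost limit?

88 util

Top feasible selections:
- 1×#1 + 2×#3: cost 19, value 88
- 2×#3 + 2×#4: cost 18, value 76
Best: 88 util.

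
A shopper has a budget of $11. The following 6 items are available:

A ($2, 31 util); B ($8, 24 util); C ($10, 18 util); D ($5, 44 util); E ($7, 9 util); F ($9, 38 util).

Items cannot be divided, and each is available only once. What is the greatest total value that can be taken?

75 util

Check high-value combinations within $11:
- A+D: cost 2+5=7, value 31+44=75
- A+F: cost 2+9=11, value 31+38=69
- A+B: cost 2+8=10, value 31+24=55
Best: 75 util.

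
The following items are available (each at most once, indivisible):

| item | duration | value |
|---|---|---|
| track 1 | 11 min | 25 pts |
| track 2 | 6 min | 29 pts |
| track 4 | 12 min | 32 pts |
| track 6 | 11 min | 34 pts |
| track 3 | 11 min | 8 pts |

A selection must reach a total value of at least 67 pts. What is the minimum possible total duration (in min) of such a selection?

28

Subsets with value ≥ 67, sorted by total duration:
- track 1+track 2+track 6: duration 28, value 88
- track 2+track 6+track 3: duration 28, value 71
- track 2+track 4+track 6: duration 29, value 95
- track 1+track 2+track 4: duration 29, value 86
Minimum duration: 28 min.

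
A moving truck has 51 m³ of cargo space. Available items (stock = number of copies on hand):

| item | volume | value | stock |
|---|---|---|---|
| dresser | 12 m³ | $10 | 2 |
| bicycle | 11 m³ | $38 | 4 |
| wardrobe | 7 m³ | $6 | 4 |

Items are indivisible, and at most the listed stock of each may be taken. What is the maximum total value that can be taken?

$158

Best selections within volume 51 and stock limits:
- 4×bicycle + 1×wardrobe: volume 51, value 158
- 4×bicycle: volume 44, value 152
Best: $158.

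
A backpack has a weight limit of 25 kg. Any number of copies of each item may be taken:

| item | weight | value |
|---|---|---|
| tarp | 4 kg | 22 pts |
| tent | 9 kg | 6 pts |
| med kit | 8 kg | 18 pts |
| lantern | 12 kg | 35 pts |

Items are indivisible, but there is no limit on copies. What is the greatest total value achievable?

Best value-per-unit is tarp at 22/4, and filling with it alone uses weight 6×4=24. No mix of the others beats 6×22 = 132.

132 pts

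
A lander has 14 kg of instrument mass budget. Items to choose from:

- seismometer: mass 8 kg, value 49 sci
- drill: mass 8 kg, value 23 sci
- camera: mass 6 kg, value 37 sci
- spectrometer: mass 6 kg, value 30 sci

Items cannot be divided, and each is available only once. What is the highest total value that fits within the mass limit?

Check high-value combinations within 14 kg:
- seismometer+camera: mass 8+6=14, value 49+37=86
- seismometer+spectrometer: mass 8+6=14, value 49+30=79
- camera+spectrometer: mass 6+6=12, value 37+30=67
- drill+camera: mass 8+6=14, value 23+37=60
- drill+spectrometer: mass 8+6=14, value 23+30=53
Best: 86 sci.

86 sci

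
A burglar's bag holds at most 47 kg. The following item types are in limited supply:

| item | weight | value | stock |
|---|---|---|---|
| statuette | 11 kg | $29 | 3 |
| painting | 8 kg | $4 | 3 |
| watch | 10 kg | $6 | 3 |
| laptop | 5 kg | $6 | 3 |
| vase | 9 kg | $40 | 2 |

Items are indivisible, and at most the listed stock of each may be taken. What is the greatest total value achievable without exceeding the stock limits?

Top feasible selections:
- 2×statuette + 1×laptop + 2×vase: weight 45, value 144
- 2×statuette + 2×vase: weight 40, value 138
- 3×statuette + 1×laptop + 1×vase: weight 47, value 133
- 3×statuette + 1×vase: weight 42, value 127
Best: $144.

$144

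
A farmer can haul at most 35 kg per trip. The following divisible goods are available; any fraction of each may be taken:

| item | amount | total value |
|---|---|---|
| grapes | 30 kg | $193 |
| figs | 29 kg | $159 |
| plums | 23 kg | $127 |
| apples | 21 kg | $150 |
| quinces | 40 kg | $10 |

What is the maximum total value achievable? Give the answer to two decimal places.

240.07

Take in order of value per unit:
- apples (150/21 per unit): all 21 → value 150, running total 150.00
- grapes (193/30 per unit): 14 of 30 → value 14×193/30 = 90.0667, running total 240.07
Total 240.07.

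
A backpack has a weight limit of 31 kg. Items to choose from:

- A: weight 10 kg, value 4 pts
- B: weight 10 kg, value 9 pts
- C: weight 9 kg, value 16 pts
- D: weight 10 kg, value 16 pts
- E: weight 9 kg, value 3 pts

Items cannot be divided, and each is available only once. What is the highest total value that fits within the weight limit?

41 pts

Check high-value combinations within 31 kg:
- B+C+D: weight 10+9+10=29, value 9+16+16=41
- A+C+D: weight 10+9+10=29, value 4+16+16=36
- C+D+E: weight 9+10+9=28, value 16+16+3=35
- C+D: weight 9+10=19, value 16+16=32
- A+B+C: weight 10+10+9=29, value 4+9+16=29
Best: 41 pts.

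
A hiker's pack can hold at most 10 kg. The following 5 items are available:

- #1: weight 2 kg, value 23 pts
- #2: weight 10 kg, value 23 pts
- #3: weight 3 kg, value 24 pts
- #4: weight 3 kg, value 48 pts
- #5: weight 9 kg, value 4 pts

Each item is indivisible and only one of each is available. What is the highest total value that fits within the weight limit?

Check high-value combinations within 10 kg:
- #1+#3+#4: weight 2+3+3=8, value 23+24+48=95
- #3+#4: weight 3+3=6, value 24+48=72
- #1+#4: weight 2+3=5, value 23+48=71
- #4: weight 3, value 48
Best: 95 pts.

95 pts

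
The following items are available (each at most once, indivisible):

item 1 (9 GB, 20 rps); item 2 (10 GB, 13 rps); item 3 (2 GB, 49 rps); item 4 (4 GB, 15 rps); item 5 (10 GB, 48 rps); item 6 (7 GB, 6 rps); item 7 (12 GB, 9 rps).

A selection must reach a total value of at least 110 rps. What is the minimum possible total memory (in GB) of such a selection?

Subsets with value ≥ 110, sorted by total memory:
- item 3+item 4+item 5: memory 16, value 112
- item 1+item 3+item 5: memory 21, value 117
Minimum memory: 16 GB.

16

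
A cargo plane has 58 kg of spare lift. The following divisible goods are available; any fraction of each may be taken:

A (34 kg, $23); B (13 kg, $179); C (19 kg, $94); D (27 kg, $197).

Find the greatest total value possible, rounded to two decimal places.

465.05

Take in order of value per unit:
- B (179/13 per unit): all 13 → value 179, running total 179.00
- D (197/27 per unit): all 27 → value 197, running total 376.00
- C (94/19 per unit): 18 of 19 → value 18×94/19 = 89.0526, running total 465.05
Total 465.05.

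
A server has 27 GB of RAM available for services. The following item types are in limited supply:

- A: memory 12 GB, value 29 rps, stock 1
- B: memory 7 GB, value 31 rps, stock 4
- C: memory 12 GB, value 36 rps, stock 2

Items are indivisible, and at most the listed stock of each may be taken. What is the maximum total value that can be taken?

Best selections within memory 27 and stock limits:
- 2×B + 1×C: memory 26, value 98
- 3×B: memory 21, value 93
- 1×A + 2×B: memory 26, value 91
Best: 98 rps.

98 rps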